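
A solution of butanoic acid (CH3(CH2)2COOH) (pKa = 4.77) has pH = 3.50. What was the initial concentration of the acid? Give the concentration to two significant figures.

[H+] = 10^(-3.50) = 3.16 × 10^-4 M = x
Ka = 10^(−4.77) = 1.70 × 10^-5
Ka = x²/(C₀ − x) ⇒ C₀ = x + x²/Ka
C₀ = 3.16 × 10^-4 + (3.16 × 10^-4)²/(1.70 × 10^-5) = 6.19 × 10^-3 M

C₀ = 6.2 × 10^-3 M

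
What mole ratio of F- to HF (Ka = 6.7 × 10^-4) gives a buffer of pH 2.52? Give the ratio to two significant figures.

ratio = 0.22

pKa = -log(6.7 × 10^-4) = 3.174
pH = pKa + log(r) ⇒ log(r) = 2.52 − 3.174 = -0.654
r = [F-]/[HF] = 10^(-0.654) = 0.222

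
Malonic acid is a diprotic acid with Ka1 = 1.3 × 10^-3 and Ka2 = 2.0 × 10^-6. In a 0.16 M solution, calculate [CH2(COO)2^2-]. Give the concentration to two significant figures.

2.0 × 10^-6 M

First ionization gives [H+] ≈ [CH2(COOH)COO-] = 1.38 × 10^-2 M.
Second step: Ka2 = [H+][CH2(COO)2^2-]/[CH2(COOH)COO-] ≈ [CH2(COO)2^2-] (since [H+] ≈ [CH2(COOH)COO-]).
So [CH2(COO)2^2-] ≈ Ka2.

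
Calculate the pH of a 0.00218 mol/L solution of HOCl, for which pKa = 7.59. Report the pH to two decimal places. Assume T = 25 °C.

pH = 5.13

HOCl ⇌ OCl- + H+
Ka = 10^(−7.59) = 2.57 × 10^-8
From the ICE table, Ka = [H+]²/(0.00218 − [H+]) = 2.57 × 10^-8.
Assume [H+] ≪ 0.00218: [H+] ≈ √(2.57 × 10^-8 × 0.00218) = 7.49 × 10^-6 M
Check: 0.34% ionized — well under 5%, approximation valid.
pH = −log[H+] = −log(7.49 × 10^-6) = 5.13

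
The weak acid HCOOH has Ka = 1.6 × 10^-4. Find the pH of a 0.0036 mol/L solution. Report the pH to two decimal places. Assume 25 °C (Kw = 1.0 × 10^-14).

HCOOH ⇌ HCOO- + H+
Ka = [H+]²/(0.0036 − [H+]) = 1.6 × 10^-4
[H+] is not negligible relative to C₀; solve [H+]² + 0.00016·[H+] − 5.76e-07 = 0.
[H+] = (−Ka + √(Ka² + 4·Ka·C₀))/2 = 6.83 × 10^-4 M
pH = −log[H+] = −log(6.83 × 10^-4) = 3.17

pH = 3.17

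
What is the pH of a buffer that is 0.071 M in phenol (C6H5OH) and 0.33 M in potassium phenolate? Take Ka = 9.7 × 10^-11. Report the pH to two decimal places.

pH = 10.68

pKa = −log(9.7 × 10^-11) = 10.013
pH = pKa + log([A⁻]/[HA]) = 10.013 + log(0.33/0.071)
pH = 10.013 + (+0.667) = 10.68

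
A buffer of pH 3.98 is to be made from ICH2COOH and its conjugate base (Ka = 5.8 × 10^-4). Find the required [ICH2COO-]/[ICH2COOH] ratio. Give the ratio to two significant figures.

ratio = 5.5

pKa = -log(5.8 × 10^-4) = 3.237
pH = pKa + log(r) ⇒ log(r) = 3.98 − 3.237 = +0.743
r = [ICH2COO-]/[ICH2COOH] = 10^(+0.743) = 5.53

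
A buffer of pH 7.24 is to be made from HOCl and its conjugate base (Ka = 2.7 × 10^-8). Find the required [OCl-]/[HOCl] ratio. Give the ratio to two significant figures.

pKa = -log(2.7 × 10^-8) = 7.569
pH = pKa + log(r) ⇒ log(r) = 7.24 − 7.569 = -0.329
r = [OCl-]/[HOCl] = 10^(-0.329) = 0.469

ratio = 0.47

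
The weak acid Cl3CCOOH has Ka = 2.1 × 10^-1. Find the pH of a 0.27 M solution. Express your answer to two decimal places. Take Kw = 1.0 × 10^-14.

Cl3CCOOH ⇌ Cl3CCOO- + H+
From the ICE table, Ka = x²/(0.27 − x) = 2.1 × 10^-1.
The 5% rule fails; solving x² + Ka·x − Ka·C₀ = 0 exactly:
x = (−Ka + √(Ka² + 4·Ka·C₀))/2 = 1.55 × 10^-1 M
pH = −log[H+] = −log(1.55 × 10^-1) = 0.81

pH = 0.81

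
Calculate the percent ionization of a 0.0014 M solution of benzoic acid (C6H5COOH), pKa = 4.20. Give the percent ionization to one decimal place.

C6H5COOH ⇌ C6H5COO- + H+; let x = [H+] at equilibrium.
Ka = 10^(−4.20) = 6.31 × 10^-5
Solve x² + 6.31e-05x − 8.83e-08 = 0 → x = 2.67 × 10^-4 M
Fraction ionized = 2.67 × 10^-4 / 0.0014 = 0.1907 → 19.1%

19.1%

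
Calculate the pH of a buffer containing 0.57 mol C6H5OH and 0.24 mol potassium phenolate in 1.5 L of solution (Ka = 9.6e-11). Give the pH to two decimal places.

pH = 9.64

pKa = −log(9.6 × 10^-11) = 10.018
Henderson–Hasselbalch: pH = pKa + log([C6H5O-]/[C6H5OH]) = 10.018 + log(0.24/0.57)
pH = 10.018 + (-0.376) = 9.64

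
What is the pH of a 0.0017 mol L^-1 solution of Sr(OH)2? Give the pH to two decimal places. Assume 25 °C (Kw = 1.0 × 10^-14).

pH = 11.53

Sr(OH)2 is a strong base (each formula unit releases 2 OH-); [OH-] = 0.0034 M.
pOH = -log(0.0034) = 2.47
pH = 14.00 - 2.47 = 11.53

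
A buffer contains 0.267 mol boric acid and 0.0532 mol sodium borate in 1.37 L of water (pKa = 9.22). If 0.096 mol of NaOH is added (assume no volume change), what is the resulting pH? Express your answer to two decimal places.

After neutralization: n(B(OH)3) = 0.171 mol, n(B(OH)4-) = 0.149 mol.
pH = pKa + log([A⁻]/[HA]) = 9.22 + log(0.149/0.171) = 9.22 -0.060

pH = 9.16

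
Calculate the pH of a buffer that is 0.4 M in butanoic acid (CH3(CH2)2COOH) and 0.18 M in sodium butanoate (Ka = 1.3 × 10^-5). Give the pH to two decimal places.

pKa = −log(1.3 × 10^-5) = 4.886
Using pH = pKa + log([base]/[acid]) with [base]/[acid] = 0.18/0.4:
pH = 4.886 + (-0.347) = 4.54

pH = 4.54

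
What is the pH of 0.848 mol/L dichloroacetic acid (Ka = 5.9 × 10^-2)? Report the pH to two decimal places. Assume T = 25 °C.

pH = 0.71

Cl2CHCOOH ⇌ Cl2CHCOO- + H+
From the ICE table, Ka = [H+]²/(0.848 − [H+]) = 5.9 × 10^-2.
The 5% rule fails; solving [H+]² + Ka·[H+] − Ka·C₀ = 0 exactly:
[H+] = [−0.059 + √(0.059² + 0.2)]/2 = 1.96 × 10^-1 M
pH = −log(1.96 × 10^-1) = 0.71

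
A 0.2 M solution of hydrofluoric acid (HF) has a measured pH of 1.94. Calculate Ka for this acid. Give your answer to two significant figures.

Ka = 7.0 × 10^-4

[H+] = 10^(-1.94) = 1.15 × 10^-2 M
At equilibrium [HA] = 0.2 − 1.15 × 10^-2 = 1.89 × 10^-1 M
Ka = [H+][A-]/[HA] = (1.15 × 10^-2)² / 1.89 × 10^-1 = 7.0 × 10^-4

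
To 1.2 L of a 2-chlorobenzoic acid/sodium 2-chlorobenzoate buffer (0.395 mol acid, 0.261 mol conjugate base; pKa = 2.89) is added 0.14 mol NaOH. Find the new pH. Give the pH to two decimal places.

After neutralization: n(ClC6H4COOH) = 0.255 mol, n(ClC6H4COO-) = 0.401 mol.
pH = pKa + log([A⁻]/[HA]) = 2.89 + log(0.401/0.255) = 2.89 +0.197

pH = 3.09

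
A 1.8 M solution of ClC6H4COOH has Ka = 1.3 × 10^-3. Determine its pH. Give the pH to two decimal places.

ClC6H4COOH ⇌ ClC6H4COO- + H+
From the ICE table, Ka = x²/(1.8 − x) = 1.3 × 10^-3.
Since Ka ≪ C₀, x ≈ √(Ka·C₀) = 4.84 × 10^-2 M.
pH = −log[H+] = −log(4.84 × 10^-2) = 1.32

pH = 1.32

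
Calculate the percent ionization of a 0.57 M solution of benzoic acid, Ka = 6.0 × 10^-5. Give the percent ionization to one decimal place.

C6H5COOH ⇌ C6H5COO- + H+; let x = [H+] at equilibrium.
x ≈ √(Ka·C₀) = √(6.0 × 10^-5 × 0.57) = 5.85 × 10^-3 M
% ionization = x/C₀ × 100% = 5.85 × 10^-3/0.57 × 100% = 1.0%

1.0%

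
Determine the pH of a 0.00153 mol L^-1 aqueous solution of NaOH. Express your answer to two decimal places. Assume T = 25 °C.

pH = 11.18

NaOH is a strong base; [OH-] = 0.00153 M.
pOH = -log(0.00153) = 2.82
pH = 14.00 - 2.82 = 11.18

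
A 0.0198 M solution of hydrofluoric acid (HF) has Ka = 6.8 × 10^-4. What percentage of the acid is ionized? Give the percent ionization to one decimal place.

HF ⇌ F- + H+; let x = [H+] at equilibrium.
Solve x² + 0.00068x − 1.35e-05 = 0 → x = 3.35 × 10^-3 M
% ionization = x/C₀ × 100% = 3.35 × 10^-3/0.0198 × 100% = 16.9%

16.9%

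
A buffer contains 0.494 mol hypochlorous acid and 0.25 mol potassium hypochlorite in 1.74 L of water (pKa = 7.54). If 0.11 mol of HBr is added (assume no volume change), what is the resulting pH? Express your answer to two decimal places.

pH = 6.91

Added H+ converts OCl- to HOCl: HOCl → 0.604 mol, OCl- → 0.14 mol.
Henderson–Hasselbalch with mole ratio 0.14/0.604: pH = 7.54 + (-0.635)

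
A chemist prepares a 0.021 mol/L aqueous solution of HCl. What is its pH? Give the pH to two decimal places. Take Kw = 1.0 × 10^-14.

HCl is a strong acid and dissociates completely, so [H+] = 0.021 M.
pH = -log(0.021) = 1.68

pH = 1.68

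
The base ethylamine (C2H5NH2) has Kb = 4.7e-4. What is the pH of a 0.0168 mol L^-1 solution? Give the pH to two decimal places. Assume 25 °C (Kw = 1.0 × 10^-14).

C2H5NH2 + H2O ⇌ C2H5NH3+ + OH-
Kb = x²/(0.0168 − x) = 4.7 × 10^-4
The 5% rule fails; solving x² + Kb·x − Kb·C₀ = 0 exactly:
x = (−Kb + √(Kb² + 4·Kb·C₀))/2 = 2.58 × 10^-3 M
pOH = −log(2.58 × 10^-3) = 2.59; pH = 14.00 − 2.59 = 11.41

pH = 11.41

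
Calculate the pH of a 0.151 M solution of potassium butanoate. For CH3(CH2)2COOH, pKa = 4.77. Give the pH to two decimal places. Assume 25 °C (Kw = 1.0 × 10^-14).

pH = 8.97

CH3(CH2)2COO- is the conjugate base of the weak acid CH3(CH2)2COOH.
Ka = 10^(−4.77) = 1.70 × 10^-5
Kb = Kw/Ka = 1.0×10^-14 / 1.70 × 10^-5 = 5.88 × 10^-10
Kb = x²/(0.151 − x) = 5.88 × 10^-10
Since Kb ≪ C₀, x ≈ √(Kb·C₀) = 9.42 × 10^-6 M.
(x/C₀ = 0.0062% < 5%, so the approximation holds.)
pOH = 5.03, so pH = 14.00 − pOH = 8.97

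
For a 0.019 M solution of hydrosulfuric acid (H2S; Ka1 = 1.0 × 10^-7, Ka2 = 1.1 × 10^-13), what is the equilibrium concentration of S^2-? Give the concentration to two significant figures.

1.1 × 10^-13 M

First ionization gives [H+] ≈ [HS-] = 4.36 × 10^-5 M.
Second step: Ka2 = [H+][S^2-]/[HS-] ≈ [S^2-] (since [H+] ≈ [HS-]).
So [S^2-] ≈ Ka2.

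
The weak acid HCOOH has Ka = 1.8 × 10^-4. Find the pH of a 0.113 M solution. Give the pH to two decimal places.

pH = 2.35

HCOOH ⇌ HCOO- + H+
Ka = [H+]²/(0.113 − [H+]) = 1.8 × 10^-4
Neglecting [H+] in the denominator: [H+] = √(1.8 × 10^-4 × 0.113) = 4.51 × 10^-3 M
([H+]/C₀ = 4% < 5%, so the approximation holds.)
pH = −log(4.51 × 10^-3) = 2.35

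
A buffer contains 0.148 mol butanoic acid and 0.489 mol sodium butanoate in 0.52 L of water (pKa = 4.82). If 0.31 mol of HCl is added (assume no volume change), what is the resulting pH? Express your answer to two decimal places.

pH = 4.41

After neutralization: n(CH3(CH2)2COOH) = 0.458 mol, n(CH3(CH2)2COO-) = 0.179 mol.
pH = pKa + log(n_CH3(CH2)2COO-/n_CH3(CH2)2COOH) = 4.82 + log(0.179/0.458) = 4.82 + (-0.408)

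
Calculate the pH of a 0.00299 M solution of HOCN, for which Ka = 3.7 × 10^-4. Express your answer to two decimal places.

HOCN ⇌ OCN- + H+
Ka = x²/(0.00299 − x) = 3.7 × 10^-4
The 5% rule fails; solving x² + Ka·x − Ka·C₀ = 0 exactly:
x = (−Ka + √(Ka² + 4·Ka·C₀))/2 = 8.83 × 10^-4 M
pH = −log(8.83 × 10^-4) = 3.05

pH = 3.05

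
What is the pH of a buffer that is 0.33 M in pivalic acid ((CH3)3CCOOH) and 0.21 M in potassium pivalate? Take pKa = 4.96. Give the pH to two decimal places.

Using pH = pKa + log([base]/[acid]) with [base]/[acid] = 0.21/0.33:
pH = 4.96 + (-0.196) = 4.76

pH = 4.76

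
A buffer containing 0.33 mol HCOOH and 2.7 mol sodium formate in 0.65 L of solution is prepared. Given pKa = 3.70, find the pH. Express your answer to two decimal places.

Using pH = pKa + log([base]/[acid]) with [base]/[acid] = 2.7/0.33:
pH = 3.70 + (+0.913) = 4.61

pH = 4.61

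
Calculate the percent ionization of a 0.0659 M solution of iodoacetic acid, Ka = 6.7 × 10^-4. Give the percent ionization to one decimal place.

ICH2COOH ⇌ ICH2COO- + H+; let x = [H+] at equilibrium.
Solve x² + 0.00067x − 4.42e-05 = 0 → x = 6.32 × 10^-3 M
Fraction ionized = 6.32 × 10^-3 / 0.0659 = 0.0959 → 9.6%

9.6%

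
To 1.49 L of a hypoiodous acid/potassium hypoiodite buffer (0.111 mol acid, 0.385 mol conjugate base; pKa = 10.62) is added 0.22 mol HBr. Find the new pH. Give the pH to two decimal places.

pH = 10.32

After neutralization: n(HOI) = 0.331 mol, n(OI-) = 0.165 mol.
Henderson–Hasselbalch with mole ratio 0.165/0.331: pH = 10.62 + (-0.302)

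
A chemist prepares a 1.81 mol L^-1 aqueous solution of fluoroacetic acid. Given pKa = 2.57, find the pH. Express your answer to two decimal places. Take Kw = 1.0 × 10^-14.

pH = 1.16

FCH2COOH ⇌ FCH2COO- + H+
Ka = 10^(−2.57) = 2.69 × 10^-3
From the ICE table, Ka = [H+]²/(1.81 − [H+]) = 2.69 × 10^-3.
Neglecting [H+] in the denominator: [H+] = √(2.69 × 10^-3 × 1.81) = 6.98 × 10^-2 M
Check: 3.9% ionized — well under 5%, approximation valid.
pH = −log(6.98 × 10^-2) = 1.16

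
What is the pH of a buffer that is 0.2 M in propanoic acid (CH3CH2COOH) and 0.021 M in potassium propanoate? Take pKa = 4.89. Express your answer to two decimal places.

Using pH = pKa + log([base]/[acid]) with [base]/[acid] = 0.021/0.2:
pH = 4.89 + (-0.979) = 3.91

pH = 3.91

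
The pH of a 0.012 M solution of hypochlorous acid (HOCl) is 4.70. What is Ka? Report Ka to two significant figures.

Ka = 3.3 × 10^-8

[H+] = 10^(-4.70) = 2.00 × 10^-5 M
At equilibrium [HA] = 0.012 − 2.00 × 10^-5 = 1.20 × 10^-2 M
Ka = [H+][A-]/[HA] = (2.00 × 10^-5)² / 1.20 × 10^-2 = 3.3 × 10^-8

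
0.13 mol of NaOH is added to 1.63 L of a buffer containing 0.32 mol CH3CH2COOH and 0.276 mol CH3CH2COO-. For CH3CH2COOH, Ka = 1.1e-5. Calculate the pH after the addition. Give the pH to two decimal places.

pH = 5.29

After neutralization: n(CH3CH2COOH) = 0.19 mol, n(CH3CH2COO-) = 0.406 mol.
pKa = −log(1.1 × 10^-5) = 4.959
pH = pKa + log(n_CH3CH2COO-/n_CH3CH2COOH) = 4.959 + log(0.406/0.19) = 4.959 + (+0.330)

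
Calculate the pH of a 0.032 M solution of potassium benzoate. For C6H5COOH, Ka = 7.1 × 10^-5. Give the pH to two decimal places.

C6H5COO- is the conjugate base of the weak acid C6H5COOH.
Kb = Kw/Ka = 1.0×10^-14 / 7.1 × 10^-5 = 1.41 × 10^-10
From the ICE table, Kb = [OH-]²/(0.032 − [OH-]) = 1.41 × 10^-10.
Assume [OH-] ≪ 0.032: [OH-] ≈ √(1.41 × 10^-10 × 0.032) = 2.12 × 10^-6 M
pOH = 5.67, so pH = 14.00 − pOH = 8.33

pH = 8.33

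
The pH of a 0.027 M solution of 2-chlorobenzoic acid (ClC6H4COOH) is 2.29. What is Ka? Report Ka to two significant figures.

Ka = 1.2 × 10^-3

[H+] = 10^(-2.29) = 5.13 × 10^-3 M
At equilibrium [HA] = 0.027 − 5.13 × 10^-3 = 2.19 × 10^-2 M
Ka = [H+][A-]/[HA] = (5.13 × 10^-3)² / 2.19 × 10^-2 = 1.2 × 10^-3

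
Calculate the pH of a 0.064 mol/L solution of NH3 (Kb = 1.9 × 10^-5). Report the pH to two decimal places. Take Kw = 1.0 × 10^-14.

pH = 11.04

NH3 + H2O ⇌ NH4+ + OH-
Kb = x²/(0.064 − x) = 1.9 × 10^-5
Assume x ≪ 0.064: x ≈ √(1.9 × 10^-5 × 0.064) = 1.10 × 10^-3 M
(x/C₀ = 1.7% < 5%, so the approximation holds.)
pOH = 2.96, so pH = 14.00 − pOH = 11.04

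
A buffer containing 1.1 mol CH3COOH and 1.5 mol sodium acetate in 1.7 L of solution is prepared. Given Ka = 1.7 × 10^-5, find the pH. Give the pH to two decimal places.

pH = 4.90

pKa = −log(1.7 × 10^-5) = 4.770
pH = pKa + log([A⁻]/[HA]) = 4.770 + log(1.5/1.1)
pH = 4.770 + (+0.135) = 4.90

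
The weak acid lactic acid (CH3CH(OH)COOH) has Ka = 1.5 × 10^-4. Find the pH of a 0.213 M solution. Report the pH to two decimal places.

pH = 2.25

CH3CH(OH)COOH ⇌ CH3CH(OH)COO- + H+
From the ICE table, Ka = [H+]²/(0.213 − [H+]) = 1.5 × 10^-4.
Since Ka ≪ C₀, [H+] ≈ √(Ka·C₀) = 5.65 × 10^-3 M.
([H+]/C₀ = 2.7% < 5%, so the approximation holds.)
pH = −log[H+] = −log(5.65 × 10^-3) = 2.25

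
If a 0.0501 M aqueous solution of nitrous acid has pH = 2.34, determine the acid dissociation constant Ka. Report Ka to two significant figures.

[H+] = 10^(-2.34) = 4.57 × 10^-3 M
At equilibrium [HA] = 0.0501 − 4.57 × 10^-3 = 4.55 × 10^-2 M
Ka = [H+][A-]/[HA] = (4.57 × 10^-3)² / 4.55 × 10^-2 = 4.6 × 10^-4

Ka = 4.6 × 10^-4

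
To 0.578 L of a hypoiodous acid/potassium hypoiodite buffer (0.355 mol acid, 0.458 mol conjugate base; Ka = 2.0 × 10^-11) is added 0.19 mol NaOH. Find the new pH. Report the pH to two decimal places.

pH = 11.29

OH- converts HOI to OI-: HOI → 0.165 mol, OI- → 0.648 mol.
pKa = −log(2.0 × 10^-11) = 10.699
Henderson–Hasselbalch with mole ratio 0.648/0.165: pH = 10.699 + (+0.594)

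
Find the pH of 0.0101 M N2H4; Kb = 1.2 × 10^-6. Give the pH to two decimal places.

N2H4 + H2O ⇌ N2H5+ + OH-
From the ICE table, Kb = x²/(0.0101 − x) = 1.2 × 10^-6.
Neglecting x in the denominator: x = √(1.2 × 10^-6 × 0.0101) = 1.10 × 10^-4 M
(x/C₀ = 1.1% < 5%, so the approximation holds.)
pOH = −log(1.10 × 10^-4) = 3.96; pH = 14.00 − 3.96 = 10.04

pH = 10.04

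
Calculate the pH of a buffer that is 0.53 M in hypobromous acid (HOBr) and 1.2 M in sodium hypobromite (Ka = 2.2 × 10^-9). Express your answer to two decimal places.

pKa = −log(2.2 × 10^-9) = 8.658
Henderson–Hasselbalch: pH = pKa + log([OBr-]/[HOBr]) = 8.658 + log(1.2/0.53)
pH = 8.658 + (+0.355) = 9.01

pH = 9.01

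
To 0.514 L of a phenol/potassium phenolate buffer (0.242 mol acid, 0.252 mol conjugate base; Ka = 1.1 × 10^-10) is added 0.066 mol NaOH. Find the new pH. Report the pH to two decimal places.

pH = 10.22

After neutralization: n(C6H5OH) = 0.176 mol, n(C6H5O-) = 0.318 mol.
pKa = −log(1.1 × 10^-10) = 9.959
pH = pKa + log(n_C6H5O-/n_C6H5OH) = 9.959 + log(0.318/0.176) = 9.959 + (+0.257)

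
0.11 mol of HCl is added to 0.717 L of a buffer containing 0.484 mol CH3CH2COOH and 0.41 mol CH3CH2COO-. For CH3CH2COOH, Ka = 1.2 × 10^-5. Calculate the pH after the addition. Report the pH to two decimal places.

Added H+ converts CH3CH2COO- to CH3CH2COOH: CH3CH2COOH → 0.594 mol, CH3CH2COO- → 0.3 mol.
pKa = −log(1.2 × 10^-5) = 4.921
Henderson–Hasselbalch with mole ratio 0.3/0.594: pH = 4.921 + (-0.297)

pH = 4.62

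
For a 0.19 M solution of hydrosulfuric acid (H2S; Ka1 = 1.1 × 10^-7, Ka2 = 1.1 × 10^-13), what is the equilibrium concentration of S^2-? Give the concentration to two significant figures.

1.1 × 10^-13 M

First ionization gives [H+] ≈ [HS-] = 1.45 × 10^-4 M.
Second step: Ka2 = [H+][S^2-]/[HS-] ≈ [S^2-] (since [H+] ≈ [HS-]).
So [S^2-] ≈ Ka2.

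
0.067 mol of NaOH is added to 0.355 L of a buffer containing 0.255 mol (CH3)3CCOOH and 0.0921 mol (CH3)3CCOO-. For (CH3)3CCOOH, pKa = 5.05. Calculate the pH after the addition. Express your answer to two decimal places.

pH = 4.98

After neutralization: n((CH3)3CCOOH) = 0.188 mol, n((CH3)3CCOO-) = 0.159 mol.
pH = pKa + log(n_(CH3)3CCOO-/n_(CH3)3CCOOH) = 5.05 + log(0.159/0.188) = 5.05 + (-0.073)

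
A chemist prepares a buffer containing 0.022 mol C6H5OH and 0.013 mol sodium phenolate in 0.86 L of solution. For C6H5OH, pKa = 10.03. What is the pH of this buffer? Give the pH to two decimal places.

pH = 9.80

Henderson–Hasselbalch: pH = pKa + log([C6H5O-]/[C6H5OH]) = 10.03 + log(0.013/0.022)
pH = 10.03 + (-0.228) = 9.80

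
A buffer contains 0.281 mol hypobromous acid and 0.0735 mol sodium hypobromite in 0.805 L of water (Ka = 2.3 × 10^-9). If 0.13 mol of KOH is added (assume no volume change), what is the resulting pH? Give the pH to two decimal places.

After neutralization: n(HOBr) = 0.151 mol, n(OBr-) = 0.204 mol.
pKa = −log(2.3 × 10^-9) = 8.638
pH = pKa + log(n_OBr-/n_HOBr) = 8.638 + log(0.204/0.151) = 8.638 + (+0.131)

pH = 8.77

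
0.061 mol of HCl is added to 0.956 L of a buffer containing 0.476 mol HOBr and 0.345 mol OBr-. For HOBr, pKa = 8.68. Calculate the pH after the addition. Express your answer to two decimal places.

After neutralization: n(HOBr) = 0.537 mol, n(OBr-) = 0.284 mol.
pH = pKa + log(n_OBr-/n_HOBr) = 8.68 + log(0.284/0.537) = 8.68 + (-0.277)

pH = 8.40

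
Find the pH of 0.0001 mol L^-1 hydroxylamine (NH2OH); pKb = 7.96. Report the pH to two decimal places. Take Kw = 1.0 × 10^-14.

NH2OH + H2O ⇌ NH3OH+ + OH-
Kb = 10^(−7.96) = 1.10 × 10^-8
Kb = [OH-]²/(0.0001 − [OH-]) = 1.10 × 10^-8
Assume [OH-] ≪ 0.0001: [OH-] ≈ √(1.10 × 10^-8 × 0.0001) = 1.05 × 10^-6 M
Check: 1% ionized — well under 5%, approximation valid.
pOH = 5.98, so pH = 14.00 − pOH = 8.02

pH = 8.02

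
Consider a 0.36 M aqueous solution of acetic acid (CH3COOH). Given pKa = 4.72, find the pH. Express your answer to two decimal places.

pH = 2.58

CH3COOH ⇌ CH3COO- + H+
Ka = 10^(−4.72) = 1.91 × 10^-5
Ka = [H+]²/(0.36 − [H+]) = 1.91 × 10^-5
Neglecting [H+] in the denominator: [H+] = √(1.91 × 10^-5 × 0.36) = 2.62 × 10^-3 M
Check: 0.73% ionized — well under 5%, approximation valid.
pH = −log[H+] = −log(2.62 × 10^-3) = 2.58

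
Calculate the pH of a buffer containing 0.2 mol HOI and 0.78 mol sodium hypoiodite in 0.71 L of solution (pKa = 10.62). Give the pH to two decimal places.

pH = pKa + log([A⁻]/[HA]) = 10.62 + log(0.78/0.2)
pH = 10.62 + (+0.591) = 11.21

pH = 11.21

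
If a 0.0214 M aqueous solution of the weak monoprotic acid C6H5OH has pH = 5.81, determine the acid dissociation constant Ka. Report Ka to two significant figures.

[H+] = 10^(-5.81) = 1.55 × 10^-6 M
At equilibrium [HA] = 0.0214 − 1.55 × 10^-6 = 2.14 × 10^-2 M
Ka = [H+][A-]/[HA] = (1.55 × 10^-6)² / 2.14 × 10^-2 = 1.1 × 10^-10

Ka = 1.1 × 10^-10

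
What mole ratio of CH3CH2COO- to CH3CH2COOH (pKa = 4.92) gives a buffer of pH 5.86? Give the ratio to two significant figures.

ratio = 8.7

pH = pKa + log(r) ⇒ log(r) = 5.86 − 4.92 = +0.94
r = [CH3CH2COO-]/[CH3CH2COOH] = 10^(+0.94) = 8.71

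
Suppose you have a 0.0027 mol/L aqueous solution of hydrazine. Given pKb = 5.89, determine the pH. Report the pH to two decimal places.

pH = 9.77

N2H4 + H2O ⇌ N2H5+ + OH-
Kb = 10^(−5.89) = 1.29 × 10^-6
Kb = [OH-]²/(0.0027 − [OH-]) = 1.29 × 10^-6
Assume [OH-] ≪ 0.0027: [OH-] ≈ √(1.29 × 10^-6 × 0.0027) = 5.90 × 10^-5 M
([OH-]/C₀ = 2.2% < 5%, so the approximation holds.)
pOH = −log(5.90 × 10^-5) = 4.23; pH = 14.00 − 4.23 = 9.77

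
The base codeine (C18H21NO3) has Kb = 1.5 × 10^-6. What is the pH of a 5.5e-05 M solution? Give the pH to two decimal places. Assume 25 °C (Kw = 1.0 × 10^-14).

C18H21NO3 + H2O ⇌ C18H22NO3+ + OH-
Kb = [OH-]²/(5.5e-05 − [OH-]) = 1.5 × 10^-6
The 5% rule fails; solving [OH-]² + Kb·[OH-] − Kb·C₀ = 0 exactly:
[OH-] = [−1.5e-06 + √(1.5e-06² + 3.3e-10)]/2 = 8.36 × 10^-6 M
pOH = 5.08, so pH = 14.00 − pOH = 8.92

pH = 8.92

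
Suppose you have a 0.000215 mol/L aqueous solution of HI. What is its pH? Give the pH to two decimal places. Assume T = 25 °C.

HI is a strong acid and dissociates completely, so [H+] = 0.000215 M.
pH = -log(0.000215) = 3.67

pH = 3.67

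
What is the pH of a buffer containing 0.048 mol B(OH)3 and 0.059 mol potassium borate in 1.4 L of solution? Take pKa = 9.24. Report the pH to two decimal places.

pH = pKa + log([A⁻]/[HA]) = 9.24 + log(0.059/0.048)
pH = 9.24 + (+0.090) = 9.33

pH = 9.33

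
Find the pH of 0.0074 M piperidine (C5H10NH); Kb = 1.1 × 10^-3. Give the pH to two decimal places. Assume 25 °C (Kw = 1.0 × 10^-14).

pH = 11.37

C5H10NH + H2O ⇌ C5H10NH2+ + OH-
From the ICE table, Kb = [OH-]²/(0.0074 − [OH-]) = 1.1 × 10^-3.
[OH-] is not negligible relative to C₀; solve [OH-]² + 0.0011·[OH-] − 8.14e-06 = 0.
[OH-] = (−Kb + √(Kb² + 4·Kb·C₀))/2 = 2.36 × 10^-3 M
pOH = −log(2.36 × 10^-3) = 2.63; pH = 14.00 − 2.63 = 11.37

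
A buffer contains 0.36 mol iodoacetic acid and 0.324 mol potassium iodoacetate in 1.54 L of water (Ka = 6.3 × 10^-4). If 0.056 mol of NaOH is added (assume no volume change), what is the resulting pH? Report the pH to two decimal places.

pH = 3.30

After neutralization: n(ICH2COOH) = 0.304 mol, n(ICH2COO-) = 0.38 mol.
pKa = −log(6.3 × 10^-4) = 3.201
pH = pKa + log(n_ICH2COO-/n_ICH2COOH) = 3.201 + log(0.38/0.304) = 3.201 + (+0.097)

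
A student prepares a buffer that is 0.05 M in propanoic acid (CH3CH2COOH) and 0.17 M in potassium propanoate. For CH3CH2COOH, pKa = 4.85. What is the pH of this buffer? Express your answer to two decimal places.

pH = 5.38

Henderson–Hasselbalch: pH = pKa + log([CH3CH2COO-]/[CH3CH2COOH]) = 4.85 + log(0.17/0.05)
pH = 4.85 + (+0.531) = 5.38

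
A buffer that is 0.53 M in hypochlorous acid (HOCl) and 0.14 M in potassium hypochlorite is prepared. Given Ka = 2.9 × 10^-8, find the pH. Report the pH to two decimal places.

pH = 6.96

pKa = −log(2.9 × 10^-8) = 7.538
pH = pKa + log([A⁻]/[HA]) = 7.538 + log(0.14/0.53)
pH = 7.538 + (-0.578) = 6.96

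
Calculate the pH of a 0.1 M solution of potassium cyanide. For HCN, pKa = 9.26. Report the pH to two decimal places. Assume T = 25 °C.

CN- is the conjugate base of the weak acid HCN.
Ka = 10^(−9.26) = 5.50 × 10^-10
Kb = Kw/Ka = 1.0×10^-14 / 5.50 × 10^-10 = 1.82 × 10^-5
From the ICE table, Kb = [OH-]²/(0.1 − [OH-]) = 1.82 × 10^-5.
Since Kb ≪ C₀, [OH-] ≈ √(Kb·C₀) = 1.35 × 10^-3 M.
([OH-]/C₀ = 1.3% < 5%, so the approximation holds.)
pOH = 2.87, so pH = 14.00 − pOH = 11.13

pH = 11.13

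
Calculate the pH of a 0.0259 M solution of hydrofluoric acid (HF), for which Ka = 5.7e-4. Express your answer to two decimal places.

HF ⇌ F- + H+
Let x = [H+] at equilibrium. Ka = x²/(0.0259 − x).
The 5% rule fails; solving x² + Ka·x − Ka·C₀ = 0 exactly:
x = (−Ka + √(Ka² + 4·Ka·C₀))/2 = 3.57 × 10^-3 M
pH = −log[H+] = −log(3.57 × 10^-3) = 2.45

pH = 2.45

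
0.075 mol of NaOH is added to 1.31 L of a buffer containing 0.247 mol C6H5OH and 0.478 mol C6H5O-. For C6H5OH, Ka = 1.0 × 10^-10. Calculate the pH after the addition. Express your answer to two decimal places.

After neutralization: n(C6H5OH) = 0.172 mol, n(C6H5O-) = 0.553 mol.
pKa = −log(1.0 × 10^-10) = 10.000
Henderson–Hasselbalch with mole ratio 0.553/0.172: pH = 10.000 + (+0.507)

pH = 10.51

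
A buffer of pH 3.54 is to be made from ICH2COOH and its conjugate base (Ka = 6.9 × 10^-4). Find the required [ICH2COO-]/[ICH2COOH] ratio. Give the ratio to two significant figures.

pKa = -log(6.9 × 10^-4) = 3.161
pH = pKa + log(r) ⇒ log(r) = 3.54 − 3.161 = +0.379
r = [ICH2COO-]/[ICH2COOH] = 10^(+0.379) = 2.39

ratio = 2.4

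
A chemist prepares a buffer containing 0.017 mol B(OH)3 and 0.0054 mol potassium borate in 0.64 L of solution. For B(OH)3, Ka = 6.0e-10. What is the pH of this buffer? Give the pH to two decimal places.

pH = 8.72

pKa = −log(6.0 × 10^-10) = 9.222
Henderson–Hasselbalch: pH = pKa + log([B(OH)4-]/[B(OH)3]) = 9.222 + log(0.0054/0.017)
pH = 9.222 + (-0.498) = 8.72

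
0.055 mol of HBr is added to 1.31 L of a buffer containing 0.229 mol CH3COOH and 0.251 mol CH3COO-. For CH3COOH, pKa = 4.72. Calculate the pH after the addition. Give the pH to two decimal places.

pH = 4.56

Added H+ converts CH3COO- to CH3COOH: CH3COOH → 0.284 mol, CH3COO- → 0.196 mol.
pH = pKa + log(n_CH3COO-/n_CH3COOH) = 4.72 + log(0.196/0.284) = 4.72 + (-0.161)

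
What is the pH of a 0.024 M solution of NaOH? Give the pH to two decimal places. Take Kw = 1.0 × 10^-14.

NaOH is a strong base; [OH-] = 0.024 M.
pOH = -log(0.024) = 1.62
pH = 14.00 - 1.62 = 12.38

pH = 12.38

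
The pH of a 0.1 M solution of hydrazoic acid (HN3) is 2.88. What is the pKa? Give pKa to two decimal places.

[H+] = 10^(-2.88) = 1.32 × 10^-3 M
At equilibrium [HA] = 0.1 − 1.32 × 10^-3 = 9.87 × 10^-2 M
Ka = [H+][A-]/[HA] = (1.32 × 10^-3)² / 9.87 × 10^-2 = 1.77 × 10^-5
pKa = -log(1.77 × 10^-5) = 4.75

pKa = 4.75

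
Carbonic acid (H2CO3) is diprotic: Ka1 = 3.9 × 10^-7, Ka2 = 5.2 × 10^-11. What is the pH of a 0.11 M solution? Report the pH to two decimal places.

Since Ka1 ≫ Ka2, the first ionization dominates [H+].
Ka1 = x²/(0.11 − x) = 3.9 × 10^-7
x ≈ √(3.9 × 10^-7 × 0.11) = 2.07 × 10^-4 M
pH = −log(2.07 × 10^-4) = 3.68

pH = 3.68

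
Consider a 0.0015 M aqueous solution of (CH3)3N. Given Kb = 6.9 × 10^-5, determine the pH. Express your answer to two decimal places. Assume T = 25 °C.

pH = 10.46

(CH3)3N + H2O ⇌ (CH3)3NH+ + OH-
From the ICE table, Kb = [OH-]²/(0.0015 − [OH-]) = 6.9 × 10^-5.
Here C₀/Kb ≈ 21.7, so the small-[OH-] approximation fails. Use the quadratic:
[OH-] = (−Kb + √(Kb² + 4·Kb·C₀))/2 = 2.89 × 10^-4 M
pOH = −log(2.89 × 10^-4) = 3.54; pH = 14.00 − 3.54 = 10.46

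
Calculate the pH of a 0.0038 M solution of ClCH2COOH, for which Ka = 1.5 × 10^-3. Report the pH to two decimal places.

ClCH2COOH ⇌ ClCH2COO- + H+
From the ICE table, Ka = [H+]²/(0.0038 − [H+]) = 1.5 × 10^-3.
The 5% rule fails; solving [H+]² + Ka·[H+] − Ka·C₀ = 0 exactly:
[H+] = [−0.0015 + √(0.0015² + 2.28e-05)]/2 = 1.75 × 10^-3 M
pH = −log(1.75 × 10^-3) = 2.76

pH = 2.76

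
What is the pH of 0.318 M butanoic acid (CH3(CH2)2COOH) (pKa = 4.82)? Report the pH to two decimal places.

pH = 2.66

CH3(CH2)2COOH ⇌ CH3(CH2)2COO- + H+
Ka = 10^(−4.82) = 1.51 × 10^-5
Let x = [H+] at equilibrium. Ka = x²/(0.318 − x).
Assume x ≪ 0.318: x ≈ √(1.51 × 10^-5 × 0.318) = 2.19 × 10^-3 M
Check: 0.69% ionized — well under 5%, approximation valid.
pH = −log[H+] = −log(2.19 × 10^-3) = 2.66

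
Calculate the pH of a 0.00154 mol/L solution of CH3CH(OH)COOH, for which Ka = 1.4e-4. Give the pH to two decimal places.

CH3CH(OH)COOH ⇌ CH3CH(OH)COO- + H+
From the ICE table, Ka = x²/(0.00154 − x) = 1.4 × 10^-4.
Here C₀/Ka ≈ 11, so the small-x approximation fails. Use the quadratic:
x = (−Ka + √(Ka² + 4·Ka·C₀))/2 = 4.00 × 10^-4 M
pH = −log[H+] = −log(4.00 × 10^-4) = 3.40

pH = 3.40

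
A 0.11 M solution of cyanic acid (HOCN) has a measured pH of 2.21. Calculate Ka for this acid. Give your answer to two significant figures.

Ka = 3.7 × 10^-4

[H+] = 10^(-2.21) = 6.17 × 10^-3 M
At equilibrium [HA] = 0.11 − 6.17 × 10^-3 = 1.04 × 10^-1 M
Ka = [H+][A-]/[HA] = (6.17 × 10^-3)² / 1.04 × 10^-1 = 3.7 × 10^-4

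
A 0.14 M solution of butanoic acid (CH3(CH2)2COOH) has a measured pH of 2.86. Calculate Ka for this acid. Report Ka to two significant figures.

Ka = 1.4 × 10^-5

[H+] = 10^(-2.86) = 1.38 × 10^-3 M
At equilibrium [HA] = 0.14 − 1.38 × 10^-3 = 1.39 × 10^-1 M
Ka = [H+][A-]/[HA] = (1.38 × 10^-3)² / 1.39 × 10^-1 = 1.4 × 10^-5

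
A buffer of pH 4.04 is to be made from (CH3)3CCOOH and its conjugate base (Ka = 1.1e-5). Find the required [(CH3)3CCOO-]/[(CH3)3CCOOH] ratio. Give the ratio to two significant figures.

pKa = -log(1.1 × 10^-5) = 4.959
pH = pKa + log(r) ⇒ log(r) = 4.04 − 4.959 = -0.919
r = [(CH3)3CCOO-]/[(CH3)3CCOOH] = 10^(-0.919) = 0.121

ratio = 0.12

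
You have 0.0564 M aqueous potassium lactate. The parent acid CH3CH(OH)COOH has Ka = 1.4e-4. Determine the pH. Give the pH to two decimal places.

CH3CH(OH)COO- is the conjugate base of the weak acid CH3CH(OH)COOH.
Kb = Kw/Ka = 1.0×10^-14 / 1.4 × 10^-4 = 7.14 × 10^-11
From the ICE table, Kb = x²/(0.0564 − x) = 7.14 × 10^-11.
Neglecting x in the denominator: x = √(7.14 × 10^-11 × 0.0564) = 2.01 × 10^-6 M
pOH = 5.70, so pH = 14.00 − pOH = 8.30

pH = 8.30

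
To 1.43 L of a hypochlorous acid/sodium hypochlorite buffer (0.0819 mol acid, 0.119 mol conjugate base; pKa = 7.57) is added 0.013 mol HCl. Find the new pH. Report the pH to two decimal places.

pH = 7.62

After neutralization: n(HOCl) = 0.0949 mol, n(OCl-) = 0.106 mol.
Henderson–Hasselbalch with mole ratio 0.106/0.0949: pH = 7.57 + (+0.048)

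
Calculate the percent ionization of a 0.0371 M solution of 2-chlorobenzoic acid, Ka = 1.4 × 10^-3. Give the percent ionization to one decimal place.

17.6%

ClC6H4COOH ⇌ ClC6H4COO- + H+; let x = [H+] at equilibrium.
Ka = x²/(C₀ − x); solving the quadratic gives x = 6.54 × 10^-3 M.
Fraction ionized = 6.54 × 10^-3 / 0.0371 = 0.1763 → 17.6%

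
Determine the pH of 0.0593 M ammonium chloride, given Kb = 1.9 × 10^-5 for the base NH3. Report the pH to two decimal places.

NH4+ is the conjugate acid of the weak base NH3.
Ka = Kw/Kb = 1.0×10^-14 / 1.9 × 10^-5 = 5.26 × 10^-10
From the ICE table, Ka = [H+]²/(0.0593 − [H+]) = 5.26 × 10^-10.
Since Ka ≪ C₀, [H+] ≈ √(Ka·C₀) = 5.58 × 10^-6 M.
Check: 0.0094% ionized — well under 5%, approximation valid.
pH = −log(5.58 × 10^-6) = 5.25

pH = 5.25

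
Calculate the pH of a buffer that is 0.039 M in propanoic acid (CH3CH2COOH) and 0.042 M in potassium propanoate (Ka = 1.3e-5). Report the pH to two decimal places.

pKa = −log(1.3 × 10^-5) = 4.886
pH = pKa + log([A⁻]/[HA]) = 4.886 + log(0.042/0.039)
pH = 4.886 + (+0.032) = 4.92

pH = 4.92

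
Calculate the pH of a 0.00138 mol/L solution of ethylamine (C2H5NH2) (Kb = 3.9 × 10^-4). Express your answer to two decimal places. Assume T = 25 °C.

pH = 10.75

C2H5NH2 + H2O ⇌ C2H5NH3+ + OH-
Kb = [OH-]²/(0.00138 − [OH-]) = 3.9 × 10^-4
Here C₀/Kb ≈ 3.54, so the small-[OH-] approximation fails. Use the quadratic:
[OH-] = (−Kb + √(Kb² + 4·Kb·C₀))/2 = 5.64 × 10^-4 M
pOH = 3.25, so pH = 14.00 − pOH = 10.75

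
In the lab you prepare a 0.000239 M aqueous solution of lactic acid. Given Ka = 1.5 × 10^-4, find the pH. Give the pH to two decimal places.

CH3CH(OH)COOH ⇌ CH3CH(OH)COO- + H+
Ka = [H+]²/(0.000239 − [H+]) = 1.5 × 10^-4
[H+] is not negligible relative to C₀; solve [H+]² + 0.00015·[H+] − 3.59e-08 = 0.
[H+] = [−0.00015 + √(0.00015² + 1.43e-07)]/2 = 1.29 × 10^-4 M
pH = −log[H+] = −log(1.29 × 10^-4) = 3.89

pH = 3.89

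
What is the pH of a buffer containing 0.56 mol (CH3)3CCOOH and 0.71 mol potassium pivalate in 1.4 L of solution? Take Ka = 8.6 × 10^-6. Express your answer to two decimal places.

pKa = −log(8.6 × 10^-6) = 5.066
pH = pKa + log([A⁻]/[HA]) = 5.066 + log(0.71/0.56)
pH = 5.066 + (+0.103) = 5.17

pH = 5.17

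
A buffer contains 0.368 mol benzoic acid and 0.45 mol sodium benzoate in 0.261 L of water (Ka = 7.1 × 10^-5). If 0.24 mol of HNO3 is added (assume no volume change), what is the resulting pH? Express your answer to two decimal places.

After neutralization: n(C6H5COOH) = 0.608 mol, n(C6H5COO-) = 0.21 mol.
pKa = −log(7.1 × 10^-5) = 4.149
Henderson–Hasselbalch with mole ratio 0.21/0.608: pH = 4.149 + (-0.462)

pH = 3.69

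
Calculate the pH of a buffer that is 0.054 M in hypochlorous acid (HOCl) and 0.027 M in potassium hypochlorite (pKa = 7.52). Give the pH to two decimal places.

Henderson–Hasselbalch: pH = pKa + log([OCl-]/[HOCl]) = 7.52 + log(0.027/0.054)
pH = 7.52 + (-0.301) = 7.22

pH = 7.22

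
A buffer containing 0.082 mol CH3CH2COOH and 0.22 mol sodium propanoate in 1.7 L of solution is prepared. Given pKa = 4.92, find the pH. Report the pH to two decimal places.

pH = 5.35

pH = pKa + log([A⁻]/[HA]) = 4.92 + log(0.22/0.082)
pH = 4.92 + (+0.429) = 5.35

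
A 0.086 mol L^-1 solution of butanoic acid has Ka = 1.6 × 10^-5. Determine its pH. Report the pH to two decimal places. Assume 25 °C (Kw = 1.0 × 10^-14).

pH = 2.93

CH3(CH2)2COOH ⇌ CH3(CH2)2COO- + H+
Let x = [H+] at equilibrium. Ka = x²/(0.086 − x).
Neglecting x in the denominator: x = √(1.6 × 10^-5 × 0.086) = 1.17 × 10^-3 M
pH = −log[H+] = −log(1.17 × 10^-3) = 2.93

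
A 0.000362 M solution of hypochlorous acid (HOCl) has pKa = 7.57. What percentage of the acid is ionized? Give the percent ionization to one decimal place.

HOCl ⇌ OCl- + H+; let x = [H+] at equilibrium.
Ka = 10^(−7.57) = 2.69 × 10^-8
x ≈ √(Ka·C₀) = √(2.69 × 10^-8 × 0.000362) = 3.12 × 10^-6 M
Fraction ionized = 3.12 × 10^-6 / 0.000362 = 0.0086 → 0.9%

0.9%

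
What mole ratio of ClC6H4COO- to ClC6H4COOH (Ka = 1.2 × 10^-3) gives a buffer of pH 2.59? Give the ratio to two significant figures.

ratio = 0.47

pKa = -log(1.2 × 10^-3) = 2.921
pH = pKa + log(r) ⇒ log(r) = 2.59 − 2.921 = -0.331
r = [ClC6H4COO-]/[ClC6H4COOH] = 10^(-0.331) = 0.467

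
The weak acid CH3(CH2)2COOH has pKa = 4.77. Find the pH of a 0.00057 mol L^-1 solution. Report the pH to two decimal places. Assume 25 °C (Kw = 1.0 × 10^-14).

CH3(CH2)2COOH ⇌ CH3(CH2)2COO- + H+
Ka = 10^(−4.77) = 1.70 × 10^-5
Let x = [H+] at equilibrium. Ka = x²/(0.00057 − x).
x is not negligible relative to C₀; solve x² + 1.7e-05·x − 9.69e-09 = 0.
x = [−1.7e-05 + √(1.7e-05² + 3.88e-08)]/2 = 9.03 × 10^-5 M
pH = −log[H+] = −log(9.03 × 10^-5) = 4.04

pH = 4.04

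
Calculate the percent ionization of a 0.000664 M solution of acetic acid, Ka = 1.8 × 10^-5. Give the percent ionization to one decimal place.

15.2%

CH3COOH ⇌ CH3COO- + H+; let x = [H+] at equilibrium.
Solve x² + 1.8e-05x − 1.2e-08 = 0 → x = 1.01 × 10^-4 M
Fraction ionized = 1.01 × 10^-4 / 0.000664 = 0.1521 → 15.2%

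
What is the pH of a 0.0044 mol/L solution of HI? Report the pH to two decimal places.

pH = 2.36

HI is a strong acid and dissociates completely, so [H+] = 0.0044 M.
pH = -log(0.0044) = 2.36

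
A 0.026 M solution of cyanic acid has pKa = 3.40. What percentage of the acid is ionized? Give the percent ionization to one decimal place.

HOCN ⇌ OCN- + H+; let x = [H+] at equilibrium.
Ka = 10^(−3.40) = 3.98 × 10^-4
Ka = x²/(C₀ − x); solving the quadratic gives x = 3.02 × 10^-3 M.
% ionization = x/C₀ × 100% = 3.02 × 10^-3/0.026 × 100% = 11.6%

11.6%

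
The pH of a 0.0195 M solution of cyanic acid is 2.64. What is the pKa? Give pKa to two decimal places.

pKa = 3.52

[H+] = 10^(-2.64) = 2.29 × 10^-3 M
At equilibrium [HA] = 0.0195 − 2.29 × 10^-3 = 1.72 × 10^-2 M
Ka = [H+][A-]/[HA] = (2.29 × 10^-3)² / 1.72 × 10^-2 = 3.05 × 10^-4
pKa = -log(3.05 × 10^-4) = 3.52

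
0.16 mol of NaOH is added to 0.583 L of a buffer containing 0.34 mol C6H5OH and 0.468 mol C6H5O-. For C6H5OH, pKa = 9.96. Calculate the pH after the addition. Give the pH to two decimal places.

pH = 10.50

OH- converts C6H5OH to C6H5O-: C6H5OH → 0.18 mol, C6H5O- → 0.628 mol.
Henderson–Hasselbalch with mole ratio 0.628/0.18: pH = 9.96 + (+0.543)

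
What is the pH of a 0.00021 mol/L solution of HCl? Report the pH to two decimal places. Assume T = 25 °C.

HCl is a strong acid and dissociates completely, so [H+] = 0.00021 M.
pH = -log(0.00021) = 3.68

pH = 3.68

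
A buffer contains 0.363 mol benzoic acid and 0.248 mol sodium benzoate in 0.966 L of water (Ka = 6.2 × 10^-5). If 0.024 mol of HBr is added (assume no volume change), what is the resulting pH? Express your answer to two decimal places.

Added H+ converts C6H5COO- to C6H5COOH: C6H5COOH → 0.387 mol, C6H5COO- → 0.224 mol.
pKa = −log(6.2 × 10^-5) = 4.208
pH = pKa + log(n_C6H5COO-/n_C6H5COOH) = 4.208 + log(0.224/0.387) = 4.208 + (-0.237)

pH = 3.97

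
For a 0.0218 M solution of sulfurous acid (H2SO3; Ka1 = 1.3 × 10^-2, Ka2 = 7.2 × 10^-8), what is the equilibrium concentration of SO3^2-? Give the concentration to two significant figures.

7.2 × 10^-8 M

First ionization gives [H+] ≈ [HSO3-] = 1.15 × 10^-2 M.
Second step: Ka2 = [H+][SO3^2-]/[HSO3-] ≈ [SO3^2-] (since [H+] ≈ [HSO3-]).
So [SO3^2-] ≈ Ka2.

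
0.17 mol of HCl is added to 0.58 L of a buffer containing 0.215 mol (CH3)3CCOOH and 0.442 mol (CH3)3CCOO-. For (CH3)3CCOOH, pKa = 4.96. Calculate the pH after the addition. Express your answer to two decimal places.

pH = 4.81

After neutralization: n((CH3)3CCOOH) = 0.385 mol, n((CH3)3CCOO-) = 0.272 mol.
pH = pKa + log([A⁻]/[HA]) = 4.96 + log(0.272/0.385) = 4.96 -0.151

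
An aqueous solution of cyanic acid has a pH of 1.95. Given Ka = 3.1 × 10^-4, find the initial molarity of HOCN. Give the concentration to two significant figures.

[H+] = 10^(-1.95) = 1.12 × 10^-2 M = x
Ka = x²/(C₀ − x) ⇒ C₀ = x + x²/Ka
C₀ = 1.12 × 10^-2 + (1.12 × 10^-2)²/(3.1 × 10^-4) = 4.16 × 10^-1 M

C₀ = 4.2 × 10^-1 M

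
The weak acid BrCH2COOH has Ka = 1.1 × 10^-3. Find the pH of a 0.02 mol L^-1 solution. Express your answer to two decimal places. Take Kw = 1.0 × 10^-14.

pH = 2.38

BrCH2COOH ⇌ BrCH2COO- + H+
Let x = [H+] at equilibrium. Ka = x²/(0.02 − x).
The 5% rule fails; solving x² + Ka·x − Ka·C₀ = 0 exactly:
x = [−0.0011 + √(0.0011² + 8.8e-05)]/2 = 4.17 × 10^-3 M
pH = −log[H+] = −log(4.17 × 10^-3) = 2.38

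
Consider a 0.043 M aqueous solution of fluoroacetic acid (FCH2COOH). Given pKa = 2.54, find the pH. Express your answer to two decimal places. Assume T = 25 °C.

pH = 2.01

FCH2COOH ⇌ FCH2COO- + H+
Ka = 10^(−2.54) = 2.88 × 10^-3
From the ICE table, Ka = [H+]²/(0.043 − [H+]) = 2.88 × 10^-3.
[H+] is not negligible relative to C₀; solve [H+]² + 0.00288·[H+] − 0.000124 = 0.
[H+] = (−Ka + √(Ka² + 4·Ka·C₀))/2 = 9.78 × 10^-3 M
pH = −log[H+] = −log(9.78 × 10^-3) = 2.01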